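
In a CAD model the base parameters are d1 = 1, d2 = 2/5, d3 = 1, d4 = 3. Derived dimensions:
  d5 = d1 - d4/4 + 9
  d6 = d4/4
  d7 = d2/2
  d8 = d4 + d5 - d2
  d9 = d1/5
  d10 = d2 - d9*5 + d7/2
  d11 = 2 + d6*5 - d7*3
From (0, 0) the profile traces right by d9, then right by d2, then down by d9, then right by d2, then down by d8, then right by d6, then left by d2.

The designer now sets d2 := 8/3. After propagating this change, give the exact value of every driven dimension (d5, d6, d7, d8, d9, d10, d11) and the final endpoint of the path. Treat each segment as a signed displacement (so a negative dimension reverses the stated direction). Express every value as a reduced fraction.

d5 = 37/4
d6 = 3/4
d7 = 4/3
d8 = 115/12
d9 = 1/5
d10 = 7/3
d11 = 7/4
endpoint = (217/60, -587/60)

Apply edit: d2 := 8/3
  d5 = d1 - d4/4 + 9 = 37/4
  d6 = d4/4 = 3/4
  d7 = d2/2 = 4/3
  d8 = d4 + d5 - d2 = 115/12
  d9 = d1/5 = 1/5
  d10 = d2 - d9*5 + d7/2 = 7/3
  d11 = 2 + d6*5 - d7*3 = 7/4
Walk from origin (0, 0):
  seg 1: right by d9 = 1/5 → (1/5, 0)
  seg 2: right by d2 = 8/3 → (43/15, 0)
  seg 3: down by d9 = 1/5 → (43/15, -1/5)
  seg 4: right by d2 = 8/3 → (83/15, -1/5)
  seg 5: down by d8 = 115/12 → (83/15, -587/60)
  seg 6: right by d6 = 3/4 → (377/60, -587/60)
  seg 7: left by d2 = 8/3 → (217/60, -587/60)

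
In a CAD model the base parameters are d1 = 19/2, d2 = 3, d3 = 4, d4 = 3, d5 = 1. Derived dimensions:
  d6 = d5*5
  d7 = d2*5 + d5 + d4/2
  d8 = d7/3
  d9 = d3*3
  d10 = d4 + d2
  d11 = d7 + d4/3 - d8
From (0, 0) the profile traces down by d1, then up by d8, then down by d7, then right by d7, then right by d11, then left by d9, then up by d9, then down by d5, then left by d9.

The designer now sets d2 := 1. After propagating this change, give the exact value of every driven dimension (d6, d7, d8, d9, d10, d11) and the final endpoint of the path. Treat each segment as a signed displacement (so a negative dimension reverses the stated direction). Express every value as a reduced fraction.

Apply edit: d2 := 1
  d6 = d5*5 = 5
  d7 = d2*5 + d5 + d4/2 = 15/2
  d8 = d7/3 = 5/2
  d9 = d3*3 = 12
  d10 = d4 + d2 = 4
  d11 = d7 + d4/3 - d8 = 6
Walk from origin (0, 0):
  seg 1: down by d1 = 19/2 → (0, -19/2)
  seg 2: up by d8 = 5/2 → (0, -7)
  seg 3: down by d7 = 15/2 → (0, -29/2)
  seg 4: right by d7 = 15/2 → (15/2, -29/2)
  seg 5: right by d11 = 6 → (27/2, -29/2)
  seg 6: left by d9 = 12 → (3/2, -29/2)
  seg 7: up by d9 = 12 → (3/2, -5/2)
  seg 8: down by d5 = 1 → (3/2, -7/2)
  seg 9: left by d9 = 12 → (-21/2, -7/2)

d6 = 5
d7 = 15/2
d8 = 5/2
d9 = 12
d10 = 4
d11 = 6
endpoint = (-21/2, -7/2)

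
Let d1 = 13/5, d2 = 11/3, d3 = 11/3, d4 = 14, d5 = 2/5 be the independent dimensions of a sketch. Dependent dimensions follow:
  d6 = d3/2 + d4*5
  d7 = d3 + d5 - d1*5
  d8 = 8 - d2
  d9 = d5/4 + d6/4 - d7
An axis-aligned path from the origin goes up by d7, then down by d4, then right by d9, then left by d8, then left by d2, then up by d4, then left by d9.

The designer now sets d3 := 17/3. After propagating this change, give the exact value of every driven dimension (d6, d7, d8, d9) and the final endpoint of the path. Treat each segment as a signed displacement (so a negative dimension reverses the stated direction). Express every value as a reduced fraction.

Apply edit: d3 := 17/3
  d6 = d3/2 + d4*5 = 437/6
  d7 = d3 + d5 - d1*5 = -104/15
  d8 = 8 - d2 = 13/3
  d9 = d5/4 + d6/4 - d7 = 3029/120
Walk from origin (0, 0):
  seg 1: up by d7 = -104/15 → (0, -104/15)
  seg 2: down by d4 = 14 → (0, -314/15)
  seg 3: right by d9 = 3029/120 → (3029/120, -314/15)
  seg 4: left by d8 = 13/3 → (2509/120, -314/15)
  seg 5: left by d2 = 11/3 → (2069/120, -314/15)
  seg 6: up by d4 = 14 → (2069/120, -104/15)
  seg 7: left by d9 = 3029/120 → (-8, -104/15)

d6 = 437/6
d7 = -104/15
d8 = 13/3
d9 = 3029/120
endpoint = (-8, -104/15)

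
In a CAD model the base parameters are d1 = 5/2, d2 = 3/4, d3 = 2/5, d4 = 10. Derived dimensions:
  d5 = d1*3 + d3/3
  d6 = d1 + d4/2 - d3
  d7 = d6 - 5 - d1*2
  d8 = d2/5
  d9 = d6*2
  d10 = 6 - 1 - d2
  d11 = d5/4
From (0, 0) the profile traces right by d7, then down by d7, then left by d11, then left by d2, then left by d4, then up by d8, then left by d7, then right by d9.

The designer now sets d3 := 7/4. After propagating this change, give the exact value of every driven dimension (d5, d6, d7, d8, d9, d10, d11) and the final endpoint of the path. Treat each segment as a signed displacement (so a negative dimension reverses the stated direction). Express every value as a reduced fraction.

d5 = 97/12
d6 = 23/4
d7 = -17/4
d8 = 3/20
d9 = 23/2
d10 = 17/4
d11 = 97/48
endpoint = (-61/48, 22/5)

Apply edit: d3 := 7/4
  d5 = d1*3 + d3/3 = 97/12
  d6 = d1 + d4/2 - d3 = 23/4
  d7 = d6 - 5 - d1*2 = -17/4
  d8 = d2/5 = 3/20
  d9 = d6*2 = 23/2
  d10 = 6 - 1 - d2 = 17/4
  d11 = d5/4 = 97/48
Walk from origin (0, 0):
  seg 1: right by d7 = -17/4 → (-17/4, 0)
  seg 2: down by d7 = -17/4 → (-17/4, 17/4)
  seg 3: left by d11 = 97/48 → (-301/48, 17/4)
  seg 4: left by d2 = 3/4 → (-337/48, 17/4)
  seg 5: left by d4 = 10 → (-817/48, 17/4)
  seg 6: up by d8 = 3/20 → (-817/48, 22/5)
  seg 7: left by d7 = -17/4 → (-613/48, 22/5)
  seg 8: right by d9 = 23/2 → (-61/48, 22/5)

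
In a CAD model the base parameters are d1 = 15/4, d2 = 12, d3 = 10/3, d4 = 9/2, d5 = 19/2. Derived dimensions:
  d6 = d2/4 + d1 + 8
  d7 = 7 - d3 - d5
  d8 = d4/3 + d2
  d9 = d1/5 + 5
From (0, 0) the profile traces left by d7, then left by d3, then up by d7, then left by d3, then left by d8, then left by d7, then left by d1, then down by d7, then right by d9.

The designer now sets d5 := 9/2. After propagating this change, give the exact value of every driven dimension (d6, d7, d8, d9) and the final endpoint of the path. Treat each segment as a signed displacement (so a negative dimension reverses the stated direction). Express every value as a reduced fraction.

Apply edit: d5 := 9/2
  d6 = d2/4 + d1 + 8 = 59/4
  d7 = 7 - d3 - d5 = -5/6
  d8 = d4/3 + d2 = 27/2
  d9 = d1/5 + 5 = 23/4
Walk from origin (0, 0):
  seg 1: left by d7 = -5/6 → (5/6, 0)
  seg 2: left by d3 = 10/3 → (-5/2, 0)
  seg 3: up by d7 = -5/6 → (-5/2, -5/6)
  seg 4: left by d3 = 10/3 → (-35/6, -5/6)
  seg 5: left by d8 = 27/2 → (-58/3, -5/6)
  seg 6: left by d7 = -5/6 → (-37/2, -5/6)
  seg 7: left by d1 = 15/4 → (-89/4, -5/6)
  seg 8: down by d7 = -5/6 → (-89/4, 0)
  seg 9: right by d9 = 23/4 → (-33/2, 0)

d6 = 59/4
d7 = -5/6
d8 = 27/2
d9 = 23/4
endpoint = (-33/2, 0)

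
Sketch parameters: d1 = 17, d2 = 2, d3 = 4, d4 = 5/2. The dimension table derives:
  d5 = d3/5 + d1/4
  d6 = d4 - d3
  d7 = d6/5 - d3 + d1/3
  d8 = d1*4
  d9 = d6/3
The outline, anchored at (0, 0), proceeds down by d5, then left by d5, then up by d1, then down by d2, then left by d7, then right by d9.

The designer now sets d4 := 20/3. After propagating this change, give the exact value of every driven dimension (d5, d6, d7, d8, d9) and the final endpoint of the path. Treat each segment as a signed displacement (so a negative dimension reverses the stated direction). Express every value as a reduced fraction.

d5 = 101/20
d6 = 8/3
d7 = 11/5
d8 = 68
d9 = 8/9
endpoint = (-229/36, 199/20)

Apply edit: d4 := 20/3
  d5 = d3/5 + d1/4 = 101/20
  d6 = d4 - d3 = 8/3
  d7 = d6/5 - d3 + d1/3 = 11/5
  d8 = d1*4 = 68
  d9 = d6/3 = 8/9
Walk from origin (0, 0):
  seg 1: down by d5 = 101/20 → (0, -101/20)
  seg 2: left by d5 = 101/20 → (-101/20, -101/20)
  seg 3: up by d1 = 17 → (-101/20, 239/20)
  seg 4: down by d2 = 2 → (-101/20, 199/20)
  seg 5: left by d7 = 11/5 → (-29/4, 199/20)
  seg 6: right by d9 = 8/9 → (-229/36, 199/20)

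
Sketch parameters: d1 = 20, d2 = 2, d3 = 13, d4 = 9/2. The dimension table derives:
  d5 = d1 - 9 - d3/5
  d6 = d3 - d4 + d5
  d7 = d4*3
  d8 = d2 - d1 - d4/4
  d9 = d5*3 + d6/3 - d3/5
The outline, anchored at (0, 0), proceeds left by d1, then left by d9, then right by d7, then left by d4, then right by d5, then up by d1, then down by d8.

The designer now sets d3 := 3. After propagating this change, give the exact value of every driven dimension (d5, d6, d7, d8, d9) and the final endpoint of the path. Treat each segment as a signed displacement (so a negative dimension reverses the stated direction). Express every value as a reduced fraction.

d5 = 52/5
d6 = 89/10
d7 = 27/2
d8 = -153/8
d9 = 1007/30
endpoint = (-205/6, 313/8)

Apply edit: d3 := 3
  d5 = d1 - 9 - d3/5 = 52/5
  d6 = d3 - d4 + d5 = 89/10
  d7 = d4*3 = 27/2
  d8 = d2 - d1 - d4/4 = -153/8
  d9 = d5*3 + d6/3 - d3/5 = 1007/30
Walk from origin (0, 0):
  seg 1: left by d1 = 20 → (-20, 0)
  seg 2: left by d9 = 1007/30 → (-1607/30, 0)
  seg 3: right by d7 = 27/2 → (-601/15, 0)
  seg 4: left by d4 = 9/2 → (-1337/30, 0)
  seg 5: right by d5 = 52/5 → (-205/6, 0)
  seg 6: up by d1 = 20 → (-205/6, 20)
  seg 7: down by d8 = -153/8 → (-205/6, 313/8)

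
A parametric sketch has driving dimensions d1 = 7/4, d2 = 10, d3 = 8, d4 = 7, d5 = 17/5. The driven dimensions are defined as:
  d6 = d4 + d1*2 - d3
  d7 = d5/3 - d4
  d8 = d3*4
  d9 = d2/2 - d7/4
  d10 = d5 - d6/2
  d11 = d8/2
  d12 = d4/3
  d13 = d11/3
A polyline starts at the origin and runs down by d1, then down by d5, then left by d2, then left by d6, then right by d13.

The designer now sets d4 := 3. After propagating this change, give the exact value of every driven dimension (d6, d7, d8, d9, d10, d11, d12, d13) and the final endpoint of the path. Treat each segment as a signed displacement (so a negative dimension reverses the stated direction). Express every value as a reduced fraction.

d6 = -3/2
d7 = -28/15
d8 = 32
d9 = 82/15
d10 = 83/20
d11 = 16
d12 = 1
d13 = 16/3
endpoint = (-19/6, -103/20)

Apply edit: d4 := 3
  d6 = d4 + d1*2 - d3 = -3/2
  d7 = d5/3 - d4 = -28/15
  d8 = d3*4 = 32
  d9 = d2/2 - d7/4 = 82/15
  d10 = d5 - d6/2 = 83/20
  d11 = d8/2 = 16
  d12 = d4/3 = 1
  d13 = d11/3 = 16/3
Walk from origin (0, 0):
  seg 1: down by d1 = 7/4 → (0, -7/4)
  seg 2: down by d5 = 17/5 → (0, -103/20)
  seg 3: left by d2 = 10 → (-10, -103/20)
  seg 4: left by d6 = -3/2 → (-17/2, -103/20)
  seg 5: right by d13 = 16/3 → (-19/6, -103/20)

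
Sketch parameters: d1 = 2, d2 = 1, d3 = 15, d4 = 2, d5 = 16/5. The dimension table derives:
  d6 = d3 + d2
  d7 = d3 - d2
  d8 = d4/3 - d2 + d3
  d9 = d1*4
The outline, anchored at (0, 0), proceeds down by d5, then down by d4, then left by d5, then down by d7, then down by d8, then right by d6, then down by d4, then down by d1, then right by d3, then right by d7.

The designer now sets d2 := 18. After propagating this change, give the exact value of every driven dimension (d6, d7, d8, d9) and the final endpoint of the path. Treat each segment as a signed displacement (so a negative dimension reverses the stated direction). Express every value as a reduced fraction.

Apply edit: d2 := 18
  d6 = d3 + d2 = 33
  d7 = d3 - d2 = -3
  d8 = d4/3 - d2 + d3 = -7/3
  d9 = d1*4 = 8
Walk from origin (0, 0):
  seg 1: down by d5 = 16/5 → (0, -16/5)
  seg 2: down by d4 = 2 → (0, -26/5)
  seg 3: left by d5 = 16/5 → (-16/5, -26/5)
  seg 4: down by d7 = -3 → (-16/5, -11/5)
  seg 5: down by d8 = -7/3 → (-16/5, 2/15)
  seg 6: right by d6 = 33 → (149/5, 2/15)
  seg 7: down by d4 = 2 → (149/5, -28/15)
  seg 8: down by d1 = 2 → (149/5, -58/15)
  seg 9: right by d3 = 15 → (224/5, -58/15)
  seg 10: right by d7 = -3 → (209/5, -58/15)

d6 = 33
d7 = -3
d8 = -7/3
d9 = 8
endpoint = (209/5, -58/15)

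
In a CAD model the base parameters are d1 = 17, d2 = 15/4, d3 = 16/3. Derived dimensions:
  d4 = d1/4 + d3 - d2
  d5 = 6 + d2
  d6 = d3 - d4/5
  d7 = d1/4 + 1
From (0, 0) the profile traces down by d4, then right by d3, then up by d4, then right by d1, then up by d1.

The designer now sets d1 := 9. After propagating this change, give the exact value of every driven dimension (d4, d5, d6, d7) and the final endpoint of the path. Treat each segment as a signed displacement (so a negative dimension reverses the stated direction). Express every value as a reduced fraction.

Apply edit: d1 := 9
  d4 = d1/4 + d3 - d2 = 23/6
  d5 = 6 + d2 = 39/4
  d6 = d3 - d4/5 = 137/30
  d7 = d1/4 + 1 = 13/4
Walk from origin (0, 0):
  seg 1: down by d4 = 23/6 → (0, -23/6)
  seg 2: right by d3 = 16/3 → (16/3, -23/6)
  seg 3: up by d4 = 23/6 → (16/3, 0)
  seg 4: right by d1 = 9 → (43/3, 0)
  seg 5: up by d1 = 9 → (43/3, 9)

d4 = 23/6
d5 = 39/4
d6 = 137/30
d7 = 13/4
endpoint = (43/3, 9)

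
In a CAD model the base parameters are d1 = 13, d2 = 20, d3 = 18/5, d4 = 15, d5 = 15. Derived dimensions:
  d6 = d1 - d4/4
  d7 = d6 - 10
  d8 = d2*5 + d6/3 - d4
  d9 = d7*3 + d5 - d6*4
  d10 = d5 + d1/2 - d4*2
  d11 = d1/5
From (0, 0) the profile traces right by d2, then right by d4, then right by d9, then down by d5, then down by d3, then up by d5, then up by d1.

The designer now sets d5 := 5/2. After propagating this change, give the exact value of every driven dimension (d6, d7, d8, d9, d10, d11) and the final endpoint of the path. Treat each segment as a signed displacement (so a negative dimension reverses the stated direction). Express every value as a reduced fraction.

Apply edit: d5 := 5/2
  d6 = d1 - d4/4 = 37/4
  d7 = d6 - 10 = -3/4
  d8 = d2*5 + d6/3 - d4 = 1057/12
  d9 = d7*3 + d5 - d6*4 = -147/4
  d10 = d5 + d1/2 - d4*2 = -21
  d11 = d1/5 = 13/5
Walk from origin (0, 0):
  seg 1: right by d2 = 20 → (20, 0)
  seg 2: right by d4 = 15 → (35, 0)
  seg 3: right by d9 = -147/4 → (-7/4, 0)
  seg 4: down by d5 = 5/2 → (-7/4, -5/2)
  seg 5: down by d3 = 18/5 → (-7/4, -61/10)
  seg 6: up by d5 = 5/2 → (-7/4, -18/5)
  seg 7: up by d1 = 13 → (-7/4, 47/5)

d6 = 37/4
d7 = -3/4
d8 = 1057/12
d9 = -147/4
d10 = -21
d11 = 13/5
endpoint = (-7/4, 47/5)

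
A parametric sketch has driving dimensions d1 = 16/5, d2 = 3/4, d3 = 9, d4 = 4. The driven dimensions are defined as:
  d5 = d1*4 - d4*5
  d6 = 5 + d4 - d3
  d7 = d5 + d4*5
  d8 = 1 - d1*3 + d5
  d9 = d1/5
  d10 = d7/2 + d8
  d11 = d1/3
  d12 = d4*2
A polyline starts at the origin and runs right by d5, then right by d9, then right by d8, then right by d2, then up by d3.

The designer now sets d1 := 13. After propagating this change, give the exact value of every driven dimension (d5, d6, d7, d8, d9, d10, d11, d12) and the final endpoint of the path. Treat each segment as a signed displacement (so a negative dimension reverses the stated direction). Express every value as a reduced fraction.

d5 = 32
d6 = 0
d7 = 52
d8 = -6
d9 = 13/5
d10 = 20
d11 = 13/3
d12 = 8
endpoint = (587/20, 9)

Apply edit: d1 := 13
  d5 = d1*4 - d4*5 = 32
  d6 = 5 + d4 - d3 = 0
  d7 = d5 + d4*5 = 52
  d8 = 1 - d1*3 + d5 = -6
  d9 = d1/5 = 13/5
  d10 = d7/2 + d8 = 20
  d11 = d1/3 = 13/3
  d12 = d4*2 = 8
Walk from origin (0, 0):
  seg 1: right by d5 = 32 → (32, 0)
  seg 2: right by d9 = 13/5 → (173/5, 0)
  seg 3: right by d8 = -6 → (143/5, 0)
  seg 4: right by d2 = 3/4 → (587/20, 0)
  seg 5: up by d3 = 9 → (587/20, 9)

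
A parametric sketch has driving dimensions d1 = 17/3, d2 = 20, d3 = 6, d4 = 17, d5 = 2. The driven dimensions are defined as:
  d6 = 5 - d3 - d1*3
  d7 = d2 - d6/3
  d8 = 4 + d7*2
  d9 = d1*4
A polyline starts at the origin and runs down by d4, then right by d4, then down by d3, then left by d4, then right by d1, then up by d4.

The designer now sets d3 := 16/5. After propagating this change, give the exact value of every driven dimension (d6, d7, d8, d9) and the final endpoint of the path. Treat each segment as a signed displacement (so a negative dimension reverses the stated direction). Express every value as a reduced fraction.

d6 = -76/5
d7 = 376/15
d8 = 812/15
d9 = 68/3
endpoint = (17/3, -16/5)

Apply edit: d3 := 16/5
  d6 = 5 - d3 - d1*3 = -76/5
  d7 = d2 - d6/3 = 376/15
  d8 = 4 + d7*2 = 812/15
  d9 = d1*4 = 68/3
Walk from origin (0, 0):
  seg 1: down by d4 = 17 → (0, -17)
  seg 2: right by d4 = 17 → (17, -17)
  seg 3: down by d3 = 16/5 → (17, -101/5)
  seg 4: left by d4 = 17 → (0, -101/5)
  seg 5: right by d1 = 17/3 → (17/3, -101/5)
  seg 6: up by d4 = 17 → (17/3, -16/5)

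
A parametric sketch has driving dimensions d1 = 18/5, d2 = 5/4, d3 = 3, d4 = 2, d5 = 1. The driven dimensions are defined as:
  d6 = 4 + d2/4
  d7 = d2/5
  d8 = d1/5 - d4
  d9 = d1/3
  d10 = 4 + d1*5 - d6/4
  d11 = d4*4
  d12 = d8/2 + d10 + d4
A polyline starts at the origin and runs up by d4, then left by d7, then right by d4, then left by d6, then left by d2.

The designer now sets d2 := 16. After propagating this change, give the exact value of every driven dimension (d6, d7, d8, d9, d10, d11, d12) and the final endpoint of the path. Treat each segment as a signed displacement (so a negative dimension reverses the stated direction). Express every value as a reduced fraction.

d6 = 8
d7 = 16/5
d8 = -32/25
d9 = 6/5
d10 = 20
d11 = 8
d12 = 534/25
endpoint = (-126/5, 2)

Apply edit: d2 := 16
  d6 = 4 + d2/4 = 8
  d7 = d2/5 = 16/5
  d8 = d1/5 - d4 = -32/25
  d9 = d1/3 = 6/5
  d10 = 4 + d1*5 - d6/4 = 20
  d11 = d4*4 = 8
  d12 = d8/2 + d10 + d4 = 534/25
Walk from origin (0, 0):
  seg 1: up by d4 = 2 → (0, 2)
  seg 2: left by d7 = 16/5 → (-16/5, 2)
  seg 3: right by d4 = 2 → (-6/5, 2)
  seg 4: left by d6 = 8 → (-46/5, 2)
  seg 5: left by d2 = 16 → (-126/5, 2)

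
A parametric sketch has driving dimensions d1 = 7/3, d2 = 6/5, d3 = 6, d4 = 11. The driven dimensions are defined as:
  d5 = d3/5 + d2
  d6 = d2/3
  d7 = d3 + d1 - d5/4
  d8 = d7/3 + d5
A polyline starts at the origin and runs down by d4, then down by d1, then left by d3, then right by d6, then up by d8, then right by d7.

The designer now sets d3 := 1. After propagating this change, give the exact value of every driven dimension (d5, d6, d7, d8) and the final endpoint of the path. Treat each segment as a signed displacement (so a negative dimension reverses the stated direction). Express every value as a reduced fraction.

d5 = 7/5
d6 = 2/5
d7 = 179/60
d8 = 431/180
endpoint = (143/60, -1969/180)

Apply edit: d3 := 1
  d5 = d3/5 + d2 = 7/5
  d6 = d2/3 = 2/5
  d7 = d3 + d1 - d5/4 = 179/60
  d8 = d7/3 + d5 = 431/180
Walk from origin (0, 0):
  seg 1: down by d4 = 11 → (0, -11)
  seg 2: down by d1 = 7/3 → (0, -40/3)
  seg 3: left by d3 = 1 → (-1, -40/3)
  seg 4: right by d6 = 2/5 → (-3/5, -40/3)
  seg 5: up by d8 = 431/180 → (-3/5, -1969/180)
  seg 6: right by d7 = 179/60 → (143/60, -1969/180)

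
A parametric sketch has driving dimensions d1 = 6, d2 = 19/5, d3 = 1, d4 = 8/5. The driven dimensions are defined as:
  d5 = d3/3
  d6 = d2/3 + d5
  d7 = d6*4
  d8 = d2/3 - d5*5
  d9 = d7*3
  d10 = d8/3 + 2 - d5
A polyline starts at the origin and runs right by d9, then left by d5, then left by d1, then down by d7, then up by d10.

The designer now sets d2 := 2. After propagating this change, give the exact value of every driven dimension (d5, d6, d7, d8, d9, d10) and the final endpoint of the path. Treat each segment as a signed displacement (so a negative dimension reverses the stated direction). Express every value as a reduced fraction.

Apply edit: d2 := 2
  d5 = d3/3 = 1/3
  d6 = d2/3 + d5 = 1
  d7 = d6*4 = 4
  d8 = d2/3 - d5*5 = -1
  d9 = d7*3 = 12
  d10 = d8/3 + 2 - d5 = 4/3
Walk from origin (0, 0):
  seg 1: right by d9 = 12 → (12, 0)
  seg 2: left by d5 = 1/3 → (35/3, 0)
  seg 3: left by d1 = 6 → (17/3, 0)
  seg 4: down by d7 = 4 → (17/3, -4)
  seg 5: up by d10 = 4/3 → (17/3, -8/3)

d5 = 1/3
d6 = 1
d7 = 4
d8 = -1
d9 = 12
d10 = 4/3
endpoint = (17/3, -8/3)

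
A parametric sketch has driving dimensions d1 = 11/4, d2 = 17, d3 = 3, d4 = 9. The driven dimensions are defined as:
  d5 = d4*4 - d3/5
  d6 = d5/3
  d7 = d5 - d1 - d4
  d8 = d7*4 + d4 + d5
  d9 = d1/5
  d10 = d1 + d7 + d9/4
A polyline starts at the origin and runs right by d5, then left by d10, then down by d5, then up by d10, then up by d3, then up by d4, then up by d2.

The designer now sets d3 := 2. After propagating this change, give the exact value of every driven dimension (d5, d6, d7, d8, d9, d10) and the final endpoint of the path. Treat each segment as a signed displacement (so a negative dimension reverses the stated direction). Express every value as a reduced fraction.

d5 = 178/5
d6 = 178/15
d7 = 477/20
d8 = 140
d9 = 11/20
d10 = 2139/80
endpoint = (709/80, 1531/80)

Apply edit: d3 := 2
  d5 = d4*4 - d3/5 = 178/5
  d6 = d5/3 = 178/15
  d7 = d5 - d1 - d4 = 477/20
  d8 = d7*4 + d4 + d5 = 140
  d9 = d1/5 = 11/20
  d10 = d1 + d7 + d9/4 = 2139/80
Walk from origin (0, 0):
  seg 1: right by d5 = 178/5 → (178/5, 0)
  seg 2: left by d10 = 2139/80 → (709/80, 0)
  seg 3: down by d5 = 178/5 → (709/80, -178/5)
  seg 4: up by d10 = 2139/80 → (709/80, -709/80)
  seg 5: up by d3 = 2 → (709/80, -549/80)
  seg 6: up by d4 = 9 → (709/80, 171/80)
  seg 7: up by d2 = 17 → (709/80, 1531/80)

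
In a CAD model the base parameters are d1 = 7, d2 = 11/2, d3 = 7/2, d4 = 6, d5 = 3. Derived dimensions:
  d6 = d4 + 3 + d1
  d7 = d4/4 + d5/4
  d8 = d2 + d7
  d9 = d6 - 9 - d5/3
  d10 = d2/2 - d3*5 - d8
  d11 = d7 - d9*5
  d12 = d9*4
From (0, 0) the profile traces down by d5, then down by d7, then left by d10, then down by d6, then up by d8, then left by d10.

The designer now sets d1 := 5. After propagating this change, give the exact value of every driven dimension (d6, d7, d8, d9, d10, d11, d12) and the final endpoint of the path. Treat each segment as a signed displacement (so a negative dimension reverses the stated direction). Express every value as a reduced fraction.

d6 = 14
d7 = 9/4
d8 = 31/4
d9 = 4
d10 = -45/2
d11 = -71/4
d12 = 16
endpoint = (45, -23/2)

Apply edit: d1 := 5
  d6 = d4 + 3 + d1 = 14
  d7 = d4/4 + d5/4 = 9/4
  d8 = d2 + d7 = 31/4
  d9 = d6 - 9 - d5/3 = 4
  d10 = d2/2 - d3*5 - d8 = -45/2
  d11 = d7 - d9*5 = -71/4
  d12 = d9*4 = 16
Walk from origin (0, 0):
  seg 1: down by d5 = 3 → (0, -3)
  seg 2: down by d7 = 9/4 → (0, -21/4)
  seg 3: left by d10 = -45/2 → (45/2, -21/4)
  seg 4: down by d6 = 14 → (45/2, -77/4)
  seg 5: up by d8 = 31/4 → (45/2, -23/2)
  seg 6: left by d10 = -45/2 → (45, -23/2)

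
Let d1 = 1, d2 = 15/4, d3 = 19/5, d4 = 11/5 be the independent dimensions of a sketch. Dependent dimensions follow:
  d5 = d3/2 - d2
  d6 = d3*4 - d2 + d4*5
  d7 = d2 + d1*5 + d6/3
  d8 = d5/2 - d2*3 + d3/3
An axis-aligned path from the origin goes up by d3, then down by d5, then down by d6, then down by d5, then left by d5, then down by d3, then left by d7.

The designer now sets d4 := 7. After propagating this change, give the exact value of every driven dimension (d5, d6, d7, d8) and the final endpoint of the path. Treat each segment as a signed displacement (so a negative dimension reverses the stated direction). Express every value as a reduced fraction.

d5 = -37/20
d6 = 929/20
d7 = 727/30
d8 = -1309/120
endpoint = (-1343/60, -171/4)

Apply edit: d4 := 7
  d5 = d3/2 - d2 = -37/20
  d6 = d3*4 - d2 + d4*5 = 929/20
  d7 = d2 + d1*5 + d6/3 = 727/30
  d8 = d5/2 - d2*3 + d3/3 = -1309/120
Walk from origin (0, 0):
  seg 1: up by d3 = 19/5 → (0, 19/5)
  seg 2: down by d5 = -37/20 → (0, 113/20)
  seg 3: down by d6 = 929/20 → (0, -204/5)
  seg 4: down by d5 = -37/20 → (0, -779/20)
  seg 5: left by d5 = -37/20 → (37/20, -779/20)
  seg 6: down by d3 = 19/5 → (37/20, -171/4)
  seg 7: left by d7 = 727/30 → (-1343/60, -171/4)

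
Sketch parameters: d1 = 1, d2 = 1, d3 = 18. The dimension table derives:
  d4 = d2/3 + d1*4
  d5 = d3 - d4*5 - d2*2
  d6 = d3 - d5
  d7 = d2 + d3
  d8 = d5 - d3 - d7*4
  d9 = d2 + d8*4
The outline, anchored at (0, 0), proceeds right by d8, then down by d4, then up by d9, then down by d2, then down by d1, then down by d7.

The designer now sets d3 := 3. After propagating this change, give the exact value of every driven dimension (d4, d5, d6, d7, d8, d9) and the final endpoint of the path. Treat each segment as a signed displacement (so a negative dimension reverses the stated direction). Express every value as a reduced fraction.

d4 = 13/3
d5 = -62/3
d6 = 71/3
d7 = 4
d8 = -119/3
d9 = -473/3
endpoint = (-119/3, -168)

Apply edit: d3 := 3
  d4 = d2/3 + d1*4 = 13/3
  d5 = d3 - d4*5 - d2*2 = -62/3
  d6 = d3 - d5 = 71/3
  d7 = d2 + d3 = 4
  d8 = d5 - d3 - d7*4 = -119/3
  d9 = d2 + d8*4 = -473/3
Walk from origin (0, 0):
  seg 1: right by d8 = -119/3 → (-119/3, 0)
  seg 2: down by d4 = 13/3 → (-119/3, -13/3)
  seg 3: up by d9 = -473/3 → (-119/3, -162)
  seg 4: down by d2 = 1 → (-119/3, -163)
  seg 5: down by d1 = 1 → (-119/3, -164)
  seg 6: down by d7 = 4 → (-119/3, -168)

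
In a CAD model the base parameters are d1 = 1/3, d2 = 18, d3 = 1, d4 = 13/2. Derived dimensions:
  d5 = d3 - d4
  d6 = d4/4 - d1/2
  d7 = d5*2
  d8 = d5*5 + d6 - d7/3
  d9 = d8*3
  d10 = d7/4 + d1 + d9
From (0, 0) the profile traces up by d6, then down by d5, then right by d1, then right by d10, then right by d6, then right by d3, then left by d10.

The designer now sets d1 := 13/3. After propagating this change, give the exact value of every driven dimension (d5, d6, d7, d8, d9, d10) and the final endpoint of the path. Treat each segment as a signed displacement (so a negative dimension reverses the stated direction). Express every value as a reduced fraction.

d5 = -11/2
d6 = -13/24
d7 = -11
d8 = -195/8
d9 = -585/8
d10 = -1717/24
endpoint = (115/24, 119/24)

Apply edit: d1 := 13/3
  d5 = d3 - d4 = -11/2
  d6 = d4/4 - d1/2 = -13/24
  d7 = d5*2 = -11
  d8 = d5*5 + d6 - d7/3 = -195/8
  d9 = d8*3 = -585/8
  d10 = d7/4 + d1 + d9 = -1717/24
Walk from origin (0, 0):
  seg 1: up by d6 = -13/24 → (0, -13/24)
  seg 2: down by d5 = -11/2 → (0, 119/24)
  seg 3: right by d1 = 13/3 → (13/3, 119/24)
  seg 4: right by d10 = -1717/24 → (-1613/24, 119/24)
  seg 5: right by d6 = -13/24 → (-271/4, 119/24)
  seg 6: right by d3 = 1 → (-267/4, 119/24)
  seg 7: left by d10 = -1717/24 → (115/24, 119/24)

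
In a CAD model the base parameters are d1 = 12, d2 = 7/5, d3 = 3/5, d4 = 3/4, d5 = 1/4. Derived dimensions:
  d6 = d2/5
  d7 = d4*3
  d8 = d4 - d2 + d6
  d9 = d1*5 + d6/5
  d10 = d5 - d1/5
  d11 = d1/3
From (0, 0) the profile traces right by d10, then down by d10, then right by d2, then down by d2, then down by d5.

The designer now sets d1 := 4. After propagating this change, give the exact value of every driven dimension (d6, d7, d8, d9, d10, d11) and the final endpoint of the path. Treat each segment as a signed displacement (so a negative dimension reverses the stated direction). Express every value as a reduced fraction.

Apply edit: d1 := 4
  d6 = d2/5 = 7/25
  d7 = d4*3 = 9/4
  d8 = d4 - d2 + d6 = -37/100
  d9 = d1*5 + d6/5 = 2507/125
  d10 = d5 - d1/5 = -11/20
  d11 = d1/3 = 4/3
Walk from origin (0, 0):
  seg 1: right by d10 = -11/20 → (-11/20, 0)
  seg 2: down by d10 = -11/20 → (-11/20, 11/20)
  seg 3: right by d2 = 7/5 → (17/20, 11/20)
  seg 4: down by d2 = 7/5 → (17/20, -17/20)
  seg 5: down by d5 = 1/4 → (17/20, -11/10)

d6 = 7/25
d7 = 9/4
d8 = -37/100
d9 = 2507/125
d10 = -11/20
d11 = 4/3
endpoint = (17/20, -11/10)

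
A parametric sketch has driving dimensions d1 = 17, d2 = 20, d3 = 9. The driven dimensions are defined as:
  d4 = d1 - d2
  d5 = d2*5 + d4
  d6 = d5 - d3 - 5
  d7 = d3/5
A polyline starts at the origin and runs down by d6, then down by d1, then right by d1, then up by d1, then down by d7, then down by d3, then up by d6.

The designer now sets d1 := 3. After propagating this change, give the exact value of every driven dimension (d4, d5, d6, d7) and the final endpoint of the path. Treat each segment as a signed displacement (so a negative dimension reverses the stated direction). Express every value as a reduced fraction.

Apply edit: d1 := 3
  d4 = d1 - d2 = -17
  d5 = d2*5 + d4 = 83
  d6 = d5 - d3 - 5 = 69
  d7 = d3/5 = 9/5
Walk from origin (0, 0):
  seg 1: down by d6 = 69 → (0, -69)
  seg 2: down by d1 = 3 → (0, -72)
  seg 3: right by d1 = 3 → (3, -72)
  seg 4: up by d1 = 3 → (3, -69)
  seg 5: down by d7 = 9/5 → (3, -354/5)
  seg 6: down by d3 = 9 → (3, -399/5)
  seg 7: up by d6 = 69 → (3, -54/5)

d4 = -17
d5 = 83
d6 = 69
d7 = 9/5
endpoint = (3, -54/5)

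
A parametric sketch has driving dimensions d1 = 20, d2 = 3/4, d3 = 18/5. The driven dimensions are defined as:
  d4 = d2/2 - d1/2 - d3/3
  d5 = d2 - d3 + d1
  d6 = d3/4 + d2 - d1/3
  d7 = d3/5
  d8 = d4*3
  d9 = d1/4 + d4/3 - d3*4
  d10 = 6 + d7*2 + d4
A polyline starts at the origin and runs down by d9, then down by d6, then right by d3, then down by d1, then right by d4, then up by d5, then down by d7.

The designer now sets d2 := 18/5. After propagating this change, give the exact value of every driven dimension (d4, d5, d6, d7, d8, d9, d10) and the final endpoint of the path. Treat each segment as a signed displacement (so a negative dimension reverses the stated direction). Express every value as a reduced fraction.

d4 = -47/5
d5 = 20
d6 = -13/6
d7 = 18/25
d8 = -141/5
d9 = -188/15
d10 = -49/25
endpoint = (-29/5, 699/50)

Apply edit: d2 := 18/5
  d4 = d2/2 - d1/2 - d3/3 = -47/5
  d5 = d2 - d3 + d1 = 20
  d6 = d3/4 + d2 - d1/3 = -13/6
  d7 = d3/5 = 18/25
  d8 = d4*3 = -141/5
  d9 = d1/4 + d4/3 - d3*4 = -188/15
  d10 = 6 + d7*2 + d4 = -49/25
Walk from origin (0, 0):
  seg 1: down by d9 = -188/15 → (0, 188/15)
  seg 2: down by d6 = -13/6 → (0, 147/10)
  seg 3: right by d3 = 18/5 → (18/5, 147/10)
  seg 4: down by d1 = 20 → (18/5, -53/10)
  seg 5: right by d4 = -47/5 → (-29/5, -53/10)
  seg 6: up by d5 = 20 → (-29/5, 147/10)
  seg 7: down by d7 = 18/25 → (-29/5, 699/50)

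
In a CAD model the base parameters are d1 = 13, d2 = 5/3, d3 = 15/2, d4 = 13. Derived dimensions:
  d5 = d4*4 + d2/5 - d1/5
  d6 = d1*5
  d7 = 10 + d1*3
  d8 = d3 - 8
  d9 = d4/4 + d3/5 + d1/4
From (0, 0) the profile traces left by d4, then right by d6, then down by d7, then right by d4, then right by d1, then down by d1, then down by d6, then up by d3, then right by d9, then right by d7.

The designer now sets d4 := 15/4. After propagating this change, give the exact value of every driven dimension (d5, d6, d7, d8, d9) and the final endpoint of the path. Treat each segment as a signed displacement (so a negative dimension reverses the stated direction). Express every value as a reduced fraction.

Apply edit: d4 := 15/4
  d5 = d4*4 + d2/5 - d1/5 = 191/15
  d6 = d1*5 = 65
  d7 = 10 + d1*3 = 49
  d8 = d3 - 8 = -1/2
  d9 = d4/4 + d3/5 + d1/4 = 91/16
Walk from origin (0, 0):
  seg 1: left by d4 = 15/4 → (-15/4, 0)
  seg 2: right by d6 = 65 → (245/4, 0)
  seg 3: down by d7 = 49 → (245/4, -49)
  seg 4: right by d4 = 15/4 → (65, -49)
  seg 5: right by d1 = 13 → (78, -49)
  seg 6: down by d1 = 13 → (78, -62)
  seg 7: down by d6 = 65 → (78, -127)
  seg 8: up by d3 = 15/2 → (78, -239/2)
  seg 9: right by d9 = 91/16 → (1339/16, -239/2)
  seg 10: right by d7 = 49 → (2123/16, -239/2)

d5 = 191/15
d6 = 65
d7 = 49
d8 = -1/2
d9 = 91/16
endpoint = (2123/16, -239/2)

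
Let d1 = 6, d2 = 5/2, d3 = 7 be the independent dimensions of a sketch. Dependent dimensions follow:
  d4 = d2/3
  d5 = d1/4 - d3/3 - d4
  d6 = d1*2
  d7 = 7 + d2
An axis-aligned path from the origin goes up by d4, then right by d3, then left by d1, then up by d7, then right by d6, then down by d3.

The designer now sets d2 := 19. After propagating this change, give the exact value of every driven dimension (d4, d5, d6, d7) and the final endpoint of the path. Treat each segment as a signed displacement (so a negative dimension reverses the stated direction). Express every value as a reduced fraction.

d4 = 19/3
d5 = -43/6
d6 = 12
d7 = 26
endpoint = (13, 76/3)

Apply edit: d2 := 19
  d4 = d2/3 = 19/3
  d5 = d1/4 - d3/3 - d4 = -43/6
  d6 = d1*2 = 12
  d7 = 7 + d2 = 26
Walk from origin (0, 0):
  seg 1: up by d4 = 19/3 → (0, 19/3)
  seg 2: right by d3 = 7 → (7, 19/3)
  seg 3: left by d1 = 6 → (1, 19/3)
  seg 4: up by d7 = 26 → (1, 97/3)
  seg 5: right by d6 = 12 → (13, 97/3)
  seg 6: down by d3 = 7 → (13, 76/3)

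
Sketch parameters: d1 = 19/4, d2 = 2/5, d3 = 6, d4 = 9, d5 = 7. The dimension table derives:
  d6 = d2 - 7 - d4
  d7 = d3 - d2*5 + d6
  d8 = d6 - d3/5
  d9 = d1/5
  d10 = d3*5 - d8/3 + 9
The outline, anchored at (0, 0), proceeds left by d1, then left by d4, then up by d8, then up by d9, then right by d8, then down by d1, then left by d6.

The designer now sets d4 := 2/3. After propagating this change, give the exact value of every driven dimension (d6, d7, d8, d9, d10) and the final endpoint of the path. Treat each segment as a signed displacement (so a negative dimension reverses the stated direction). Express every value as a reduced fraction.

Apply edit: d4 := 2/3
  d6 = d2 - 7 - d4 = -109/15
  d7 = d3 - d2*5 + d6 = -49/15
  d8 = d6 - d3/5 = -127/15
  d9 = d1/5 = 19/20
  d10 = d3*5 - d8/3 + 9 = 1882/45
Walk from origin (0, 0):
  seg 1: left by d1 = 19/4 → (-19/4, 0)
  seg 2: left by d4 = 2/3 → (-65/12, 0)
  seg 3: up by d8 = -127/15 → (-65/12, -127/15)
  seg 4: up by d9 = 19/20 → (-65/12, -451/60)
  seg 5: right by d8 = -127/15 → (-833/60, -451/60)
  seg 6: down by d1 = 19/4 → (-833/60, -184/15)
  seg 7: left by d6 = -109/15 → (-397/60, -184/15)

d6 = -109/15
d7 = -49/15
d8 = -127/15
d9 = 19/20
d10 = 1882/45
endpoint = (-397/60, -184/15)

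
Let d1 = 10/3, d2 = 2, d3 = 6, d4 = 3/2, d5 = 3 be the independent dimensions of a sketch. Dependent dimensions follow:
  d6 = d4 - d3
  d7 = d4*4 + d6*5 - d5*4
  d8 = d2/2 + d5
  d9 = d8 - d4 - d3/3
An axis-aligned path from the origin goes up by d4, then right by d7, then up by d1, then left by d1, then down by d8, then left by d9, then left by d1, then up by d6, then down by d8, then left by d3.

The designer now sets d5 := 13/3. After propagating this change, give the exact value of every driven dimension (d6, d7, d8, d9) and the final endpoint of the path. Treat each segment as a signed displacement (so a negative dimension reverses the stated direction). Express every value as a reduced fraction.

d6 = -9/2
d7 = -203/6
d8 = 16/3
d9 = 11/6
endpoint = (-145/3, -31/3)

Apply edit: d5 := 13/3
  d6 = d4 - d3 = -9/2
  d7 = d4*4 + d6*5 - d5*4 = -203/6
  d8 = d2/2 + d5 = 16/3
  d9 = d8 - d4 - d3/3 = 11/6
Walk from origin (0, 0):
  seg 1: up by d4 = 3/2 → (0, 3/2)
  seg 2: right by d7 = -203/6 → (-203/6, 3/2)
  seg 3: up by d1 = 10/3 → (-203/6, 29/6)
  seg 4: left by d1 = 10/3 → (-223/6, 29/6)
  seg 5: down by d8 = 16/3 → (-223/6, -1/2)
  seg 6: left by d9 = 11/6 → (-39, -1/2)
  seg 7: left by d1 = 10/3 → (-127/3, -1/2)
  seg 8: up by d6 = -9/2 → (-127/3, -5)
  seg 9: down by d8 = 16/3 → (-127/3, -31/3)
  seg 10: left by d3 = 6 → (-145/3, -31/3)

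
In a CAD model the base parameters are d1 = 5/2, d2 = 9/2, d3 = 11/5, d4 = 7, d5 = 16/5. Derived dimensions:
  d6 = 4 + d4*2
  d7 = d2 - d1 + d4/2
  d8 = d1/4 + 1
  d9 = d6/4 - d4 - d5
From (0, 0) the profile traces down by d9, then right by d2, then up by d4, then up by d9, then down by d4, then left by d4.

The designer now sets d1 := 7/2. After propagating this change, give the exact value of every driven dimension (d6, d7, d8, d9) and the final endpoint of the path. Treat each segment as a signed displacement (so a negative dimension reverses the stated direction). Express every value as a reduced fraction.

d6 = 18
d7 = 9/2
d8 = 15/8
d9 = -57/10
endpoint = (-5/2, 0)

Apply edit: d1 := 7/2
  d6 = 4 + d4*2 = 18
  d7 = d2 - d1 + d4/2 = 9/2
  d8 = d1/4 + 1 = 15/8
  d9 = d6/4 - d4 - d5 = -57/10
Walk from origin (0, 0):
  seg 1: down by d9 = -57/10 → (0, 57/10)
  seg 2: right by d2 = 9/2 → (9/2, 57/10)
  seg 3: up by d4 = 7 → (9/2, 127/10)
  seg 4: up by d9 = -57/10 → (9/2, 7)
  seg 5: down by d4 = 7 → (9/2, 0)
  seg 6: left by d4 = 7 → (-5/2, 0)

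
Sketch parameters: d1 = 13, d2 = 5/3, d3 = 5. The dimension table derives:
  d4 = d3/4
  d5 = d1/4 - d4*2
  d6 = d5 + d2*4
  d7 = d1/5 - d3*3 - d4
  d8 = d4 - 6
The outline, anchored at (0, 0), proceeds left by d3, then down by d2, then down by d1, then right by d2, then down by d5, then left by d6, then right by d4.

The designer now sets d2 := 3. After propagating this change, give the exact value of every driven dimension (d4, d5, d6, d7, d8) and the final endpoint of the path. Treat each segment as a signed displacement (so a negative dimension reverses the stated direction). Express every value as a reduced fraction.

Apply edit: d2 := 3
  d4 = d3/4 = 5/4
  d5 = d1/4 - d4*2 = 3/4
  d6 = d5 + d2*4 = 51/4
  d7 = d1/5 - d3*3 - d4 = -273/20
  d8 = d4 - 6 = -19/4
Walk from origin (0, 0):
  seg 1: left by d3 = 5 → (-5, 0)
  seg 2: down by d2 = 3 → (-5, -3)
  seg 3: down by d1 = 13 → (-5, -16)
  seg 4: right by d2 = 3 → (-2, -16)
  seg 5: down by d5 = 3/4 → (-2, -67/4)
  seg 6: left by d6 = 51/4 → (-59/4, -67/4)
  seg 7: right by d4 = 5/4 → (-27/2, -67/4)

d4 = 5/4
d5 = 3/4
d6 = 51/4
d7 = -273/20
d8 = -19/4
endpoint = (-27/2, -67/4)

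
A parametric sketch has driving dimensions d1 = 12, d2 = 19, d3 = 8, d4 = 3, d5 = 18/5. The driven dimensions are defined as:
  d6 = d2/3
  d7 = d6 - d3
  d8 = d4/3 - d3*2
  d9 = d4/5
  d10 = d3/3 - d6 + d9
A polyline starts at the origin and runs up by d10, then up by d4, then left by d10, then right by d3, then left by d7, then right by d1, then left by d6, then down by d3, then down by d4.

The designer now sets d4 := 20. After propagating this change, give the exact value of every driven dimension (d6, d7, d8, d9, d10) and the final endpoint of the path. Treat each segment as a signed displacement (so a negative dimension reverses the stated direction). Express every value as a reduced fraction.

Apply edit: d4 := 20
  d6 = d2/3 = 19/3
  d7 = d6 - d3 = -5/3
  d8 = d4/3 - d3*2 = -28/3
  d9 = d4/5 = 4
  d10 = d3/3 - d6 + d9 = 1/3
Walk from origin (0, 0):
  seg 1: up by d10 = 1/3 → (0, 1/3)
  seg 2: up by d4 = 20 → (0, 61/3)
  seg 3: left by d10 = 1/3 → (-1/3, 61/3)
  seg 4: right by d3 = 8 → (23/3, 61/3)
  seg 5: left by d7 = -5/3 → (28/3, 61/3)
  seg 6: right by d1 = 12 → (64/3, 61/3)
  seg 7: left by d6 = 19/3 → (15, 61/3)
  seg 8: down by d3 = 8 → (15, 37/3)
  seg 9: down by d4 = 20 → (15, -23/3)

d6 = 19/3
d7 = -5/3
d8 = -28/3
d9 = 4
d10 = 1/3
endpoint = (15, -23/3)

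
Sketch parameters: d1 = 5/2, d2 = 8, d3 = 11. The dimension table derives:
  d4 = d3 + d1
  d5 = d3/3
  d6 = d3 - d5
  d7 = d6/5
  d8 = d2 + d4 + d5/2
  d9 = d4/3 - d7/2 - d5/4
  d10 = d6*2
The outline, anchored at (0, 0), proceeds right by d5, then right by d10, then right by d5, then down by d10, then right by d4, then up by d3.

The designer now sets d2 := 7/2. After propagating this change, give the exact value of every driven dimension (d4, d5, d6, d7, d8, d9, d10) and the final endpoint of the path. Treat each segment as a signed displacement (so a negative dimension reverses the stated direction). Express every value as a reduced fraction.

d4 = 27/2
d5 = 11/3
d6 = 22/3
d7 = 22/15
d8 = 113/6
d9 = 57/20
d10 = 44/3
endpoint = (71/2, -11/3)

Apply edit: d2 := 7/2
  d4 = d3 + d1 = 27/2
  d5 = d3/3 = 11/3
  d6 = d3 - d5 = 22/3
  d7 = d6/5 = 22/15
  d8 = d2 + d4 + d5/2 = 113/6
  d9 = d4/3 - d7/2 - d5/4 = 57/20
  d10 = d6*2 = 44/3
Walk from origin (0, 0):
  seg 1: right by d5 = 11/3 → (11/3, 0)
  seg 2: right by d10 = 44/3 → (55/3, 0)
  seg 3: right by d5 = 11/3 → (22, 0)
  seg 4: down by d10 = 44/3 → (22, -44/3)
  seg 5: right by d4 = 27/2 → (71/2, -44/3)
  seg 6: up by d3 = 11 → (71/2, -11/3)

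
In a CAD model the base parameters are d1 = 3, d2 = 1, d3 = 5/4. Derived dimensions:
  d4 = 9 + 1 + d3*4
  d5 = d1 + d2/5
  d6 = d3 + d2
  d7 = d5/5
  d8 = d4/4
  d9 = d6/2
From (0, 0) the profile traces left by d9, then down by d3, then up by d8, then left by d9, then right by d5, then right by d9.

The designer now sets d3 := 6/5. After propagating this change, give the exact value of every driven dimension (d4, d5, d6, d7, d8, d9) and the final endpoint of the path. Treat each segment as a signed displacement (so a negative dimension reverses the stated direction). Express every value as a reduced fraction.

d4 = 74/5
d5 = 16/5
d6 = 11/5
d7 = 16/25
d8 = 37/10
d9 = 11/10
endpoint = (21/10, 5/2)

Apply edit: d3 := 6/5
  d4 = 9 + 1 + d3*4 = 74/5
  d5 = d1 + d2/5 = 16/5
  d6 = d3 + d2 = 11/5
  d7 = d5/5 = 16/25
  d8 = d4/4 = 37/10
  d9 = d6/2 = 11/10
Walk from origin (0, 0):
  seg 1: left by d9 = 11/10 → (-11/10, 0)
  seg 2: down by d3 = 6/5 → (-11/10, -6/5)
  seg 3: up by d8 = 37/10 → (-11/10, 5/2)
  seg 4: left by d9 = 11/10 → (-11/5, 5/2)
  seg 5: right by d5 = 16/5 → (1, 5/2)
  seg 6: right by d9 = 11/10 → (21/10, 5/2)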